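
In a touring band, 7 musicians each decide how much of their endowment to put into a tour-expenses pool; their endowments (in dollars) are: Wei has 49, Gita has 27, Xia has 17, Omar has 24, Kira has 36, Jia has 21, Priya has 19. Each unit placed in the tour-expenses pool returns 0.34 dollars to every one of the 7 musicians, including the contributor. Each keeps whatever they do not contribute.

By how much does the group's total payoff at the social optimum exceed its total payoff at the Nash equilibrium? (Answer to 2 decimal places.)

266.34 dollars

The private return per contributed unit is 0.34 < 1 for everyone, so the Nash equilibrium is zero contribution and the group total is Σ E_j = 49 + 27 + 17 + 24 + 36 + 21 + 19 = 193.
Each contributed unit returns 2.380 to the group, so the social optimum is full contribution by everyone: group total = 2.380 × 193 = 459.34.
Efficiency loss = (2.380 − 1) × 193 = 266.34.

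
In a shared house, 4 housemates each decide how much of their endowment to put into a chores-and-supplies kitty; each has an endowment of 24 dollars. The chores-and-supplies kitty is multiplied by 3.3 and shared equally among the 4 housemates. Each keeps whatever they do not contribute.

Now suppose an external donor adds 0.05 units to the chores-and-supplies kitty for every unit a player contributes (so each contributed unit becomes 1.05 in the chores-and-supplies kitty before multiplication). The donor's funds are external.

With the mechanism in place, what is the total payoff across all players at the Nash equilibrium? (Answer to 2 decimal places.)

96.00 dollars

Even with the mechanism, each unit contributed returns only 3.3 × 1.05 / 4 = 0.8663 per unit of net cost, so contributing nothing is still dominant.
Everyone keeps their endowment and the group total is 4 × 24 = 96.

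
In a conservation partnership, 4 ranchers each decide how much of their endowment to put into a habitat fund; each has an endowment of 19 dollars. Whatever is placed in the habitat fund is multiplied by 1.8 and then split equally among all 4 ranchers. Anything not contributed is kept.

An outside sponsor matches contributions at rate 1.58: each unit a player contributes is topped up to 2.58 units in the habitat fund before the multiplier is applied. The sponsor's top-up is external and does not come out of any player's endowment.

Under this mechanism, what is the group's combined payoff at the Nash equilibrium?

352.94 dollars

With the mechanism, a contributed unit returns 1.8 × 2.58 / 4 = 1.1610 per unit of net cost to the contributor — now above 1 — so contributing fully is weakly dominant for every player.
So the Nash equilibrium is full contribution by all 4; the group earns 1.8 × 2.58 × 76 = 352.94.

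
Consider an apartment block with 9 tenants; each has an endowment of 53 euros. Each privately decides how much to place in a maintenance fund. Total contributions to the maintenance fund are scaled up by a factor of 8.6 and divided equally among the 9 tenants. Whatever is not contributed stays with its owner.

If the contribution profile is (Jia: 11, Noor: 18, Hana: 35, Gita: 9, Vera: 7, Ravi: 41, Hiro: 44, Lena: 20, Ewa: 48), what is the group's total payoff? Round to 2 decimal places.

2247.80 euros

Total contributed: 11 + 18 + 35 + 9 + 7 + 41 + 44 + 20 + 48 = 233; total kept: 9 × 53 − 233 = 244.
The maintenance fund pays out 8.6 × 233 = 2003.80 in aggregate.
Group total = 244 + 2003.80 = 2247.80.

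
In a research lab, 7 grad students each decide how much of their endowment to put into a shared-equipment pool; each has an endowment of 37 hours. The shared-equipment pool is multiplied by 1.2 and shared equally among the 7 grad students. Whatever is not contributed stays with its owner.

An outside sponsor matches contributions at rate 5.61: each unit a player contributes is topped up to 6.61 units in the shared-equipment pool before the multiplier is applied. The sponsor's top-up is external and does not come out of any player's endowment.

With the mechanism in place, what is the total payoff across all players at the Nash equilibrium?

2054.39 hours

The effective private return per unit is now 1.2 × 6.61 / 7 = 1.1331 > 1, so every player's dominant strategy flips to full contribution.
So the Nash equilibrium is full contribution by all 7; the group earns 1.2 × 6.61 × 259 = 2054.39.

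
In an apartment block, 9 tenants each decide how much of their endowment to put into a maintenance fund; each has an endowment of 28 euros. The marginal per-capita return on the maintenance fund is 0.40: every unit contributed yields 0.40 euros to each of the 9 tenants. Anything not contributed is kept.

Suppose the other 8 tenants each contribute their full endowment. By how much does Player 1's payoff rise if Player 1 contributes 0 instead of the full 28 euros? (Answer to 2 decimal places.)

Switching from a contribution of 28 to 0 lets Player 1 keep an extra 28 euros, but lowers the maintenance fund by 28, which costs Player 1 their own share of that drop: 0.40 × 28 = 11.20.
Net gain = 28 − 11.20 = 16.80. The private return per contributed unit (0.40) is below 1, so free-riding is indeed the best response regardless of what the others do.

16.80 euros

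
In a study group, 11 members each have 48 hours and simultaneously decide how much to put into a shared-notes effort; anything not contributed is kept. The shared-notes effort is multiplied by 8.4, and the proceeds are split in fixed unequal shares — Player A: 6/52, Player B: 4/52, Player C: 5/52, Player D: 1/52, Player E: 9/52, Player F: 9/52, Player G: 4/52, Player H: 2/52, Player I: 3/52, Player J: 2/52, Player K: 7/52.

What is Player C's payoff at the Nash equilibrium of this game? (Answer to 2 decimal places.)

A player with share s gets back 8.4·s per unit contributed, so full contribution is dominant for anyone with s > 1/8.4 = 0.1190 and zero contribution is dominant for anyone below.
Player E, Player F and Player K clear that bar, contributing 48 each; the remaining 8 contribute 0. Total contributed: 144.
Player C keeps 48 and receives 8.4 × 144 × 5/52 = 116.31 from the shared-notes effort, for a payoff of 164.31.

164.31 hours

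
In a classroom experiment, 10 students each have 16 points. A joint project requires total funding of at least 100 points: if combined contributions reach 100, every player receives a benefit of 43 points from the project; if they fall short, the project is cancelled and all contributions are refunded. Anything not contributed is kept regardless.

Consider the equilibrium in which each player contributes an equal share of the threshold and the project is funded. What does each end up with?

49 points

Equal share of the threshold: 100/10 = 10.
At this profile no one gains by cutting their contribution: any cut drops the total below 100, the project is cancelled, contributions are refunded, and the deviator ends with 16, which is less than 16 − 10 + 43 = 49. Contributing more than 10 just wastes the excess. So contributing exactly 10 is a best response.
Each player's payoff: 16 − 10 + 43 = 49.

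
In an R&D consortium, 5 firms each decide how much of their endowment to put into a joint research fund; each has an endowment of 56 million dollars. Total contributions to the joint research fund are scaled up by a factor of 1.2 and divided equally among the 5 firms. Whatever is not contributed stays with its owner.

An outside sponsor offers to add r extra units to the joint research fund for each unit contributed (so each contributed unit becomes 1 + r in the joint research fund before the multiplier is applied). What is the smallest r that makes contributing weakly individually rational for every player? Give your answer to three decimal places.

3.167

With matching at rate r, one contributed unit becomes (1 + r) in the joint research fund and returns 1.2 × (1 + r) / 5 to the contributor.
Setting this equal to 1: 1 + r = 5/1.2 = 4.1667.
So the minimum matching rate is r = 4.1667 − 1 = 3.167.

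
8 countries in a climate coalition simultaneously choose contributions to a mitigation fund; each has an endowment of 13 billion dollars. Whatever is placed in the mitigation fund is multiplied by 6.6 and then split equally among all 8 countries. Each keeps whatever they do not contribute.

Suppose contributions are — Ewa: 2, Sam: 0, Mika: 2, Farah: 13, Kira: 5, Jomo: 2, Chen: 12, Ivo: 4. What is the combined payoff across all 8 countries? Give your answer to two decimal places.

Total contributed: 2 + 0 + 2 + 13 + 5 + 2 + 12 + 4 = 40; total kept: 8 × 13 − 40 = 64.
The mitigation fund pays out 6.6 × 40 = 264.00 in aggregate.
Group total = 64 + 264.00 = 328.00.

328.00 billion dollars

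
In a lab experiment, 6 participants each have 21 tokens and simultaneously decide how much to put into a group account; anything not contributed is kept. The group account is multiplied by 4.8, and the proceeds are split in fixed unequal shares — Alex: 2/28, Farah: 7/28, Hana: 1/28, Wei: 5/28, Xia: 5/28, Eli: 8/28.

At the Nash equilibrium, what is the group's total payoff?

A player with share s gets back 4.8·s per unit contributed, so full contribution is dominant for anyone with s > 1/4.8 = 0.2083 and zero contribution is dominant for anyone below.
The shares above 0.2083 belong to Farah and Eli, contributing 21 each; the remaining 4 contribute 0. Total contributed: 42.
The group account pays out 4.8 × 42 = 201.60 in total (split across the unequal shares, but the aggregate is all that matters for the group sum).
The 4 free-riders keep 21 each, adding 84. Group total = 84 + 201.60 = 285.60.

285.60 tokens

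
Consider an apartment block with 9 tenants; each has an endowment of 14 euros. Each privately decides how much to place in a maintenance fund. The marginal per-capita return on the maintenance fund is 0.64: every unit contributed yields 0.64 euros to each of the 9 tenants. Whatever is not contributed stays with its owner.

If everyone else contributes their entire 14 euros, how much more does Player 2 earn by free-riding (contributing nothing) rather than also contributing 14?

5.04 euros

Switching from a contribution of 14 to 0 lets Player 2 keep an extra 14 euros, but lowers the maintenance fund by 14, which costs Player 2 their own share of that drop: 0.64 × 14 = 8.96.
Net gain = 14 − 8.96 = 5.04. The private return per contributed unit (0.64) is below 1, so free-riding is indeed the best response regardless of what the others do.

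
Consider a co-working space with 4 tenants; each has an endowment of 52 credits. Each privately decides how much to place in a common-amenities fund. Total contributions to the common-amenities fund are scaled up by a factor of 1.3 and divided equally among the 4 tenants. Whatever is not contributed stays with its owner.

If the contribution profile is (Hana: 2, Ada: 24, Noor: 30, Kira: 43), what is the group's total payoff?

Total contributed: 2 + 24 + 30 + 43 = 99; total kept: 4 × 52 − 99 = 109.
The common-amenities fund pays out 1.3 × 99 = 128.70 in aggregate.
Group total = 109 + 128.70 = 237.70.

237.70 credits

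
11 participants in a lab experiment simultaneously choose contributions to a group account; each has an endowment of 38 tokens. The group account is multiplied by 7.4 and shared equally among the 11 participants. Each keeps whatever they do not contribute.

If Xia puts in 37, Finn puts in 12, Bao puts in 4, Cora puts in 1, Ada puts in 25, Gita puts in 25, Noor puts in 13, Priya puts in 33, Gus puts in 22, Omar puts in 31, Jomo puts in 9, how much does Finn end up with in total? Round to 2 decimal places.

Total contributed: 37 + 12 + 4 + 1 + 25 + 25 + 13 + 33 + 22 + 31 + 9 = 212.
Each receives 7.4 × 212 / 11 = 142.62 from the group account.
Finn keeps 38 − 12 = 26, so Finn's payoff is 26 + 142.62 = 168.62.

168.62 tokens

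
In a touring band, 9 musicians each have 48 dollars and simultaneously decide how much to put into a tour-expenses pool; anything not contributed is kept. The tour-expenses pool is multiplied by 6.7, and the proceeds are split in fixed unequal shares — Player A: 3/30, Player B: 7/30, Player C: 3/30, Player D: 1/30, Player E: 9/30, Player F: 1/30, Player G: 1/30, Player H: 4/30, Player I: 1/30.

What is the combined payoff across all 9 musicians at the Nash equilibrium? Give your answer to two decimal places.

979.20 dollars

A player with share s gets back 6.7·s per unit contributed, so full contribution is dominant for anyone with s > 1/6.7 = 0.1493 and zero contribution is dominant for anyone below.
Player B and Player E are above the threshold, contributing 48 each; the remaining 7 contribute 0. Total contributed: 96.
The tour-expenses pool pays out 6.7 × 96 = 643.20 in total (split across the unequal shares, but the aggregate is all that matters for the group sum).
The 7 free-riders keep 48 each, adding 336. Group total = 336 + 643.20 = 979.20.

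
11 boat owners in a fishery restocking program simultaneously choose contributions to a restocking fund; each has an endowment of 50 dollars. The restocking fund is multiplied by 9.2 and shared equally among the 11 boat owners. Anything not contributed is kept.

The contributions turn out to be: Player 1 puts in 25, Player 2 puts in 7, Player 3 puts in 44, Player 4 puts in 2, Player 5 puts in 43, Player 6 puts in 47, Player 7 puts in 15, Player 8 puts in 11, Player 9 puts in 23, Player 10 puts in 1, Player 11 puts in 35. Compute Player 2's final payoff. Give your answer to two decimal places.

254.60 dollars

Total contributed: 25 + 7 + 44 + 2 + 43 + 47 + 15 + 11 + 23 + 1 + 35 = 253.
Each receives 9.2 × 253 / 11 = 211.60 from the restocking fund.
Player 2 keeps 50 − 7 = 43, so Player 2's payoff is 43 + 211.60 = 254.60.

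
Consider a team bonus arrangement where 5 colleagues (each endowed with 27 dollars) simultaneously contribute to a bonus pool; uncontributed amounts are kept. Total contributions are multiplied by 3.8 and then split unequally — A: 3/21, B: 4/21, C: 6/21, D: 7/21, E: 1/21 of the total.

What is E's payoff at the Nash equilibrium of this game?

Player j's private return per contributed unit is 3.8 × (j's share). Contributing is weakly dominant for j when that share is at least 1/3.8 = 0.2632, and contributing 0 is dominant otherwise.
The shares above 0.2632 belong to C and D, contributing 27 each; the remaining 3 contribute 0. Total contributed: 54.
E keeps 27 and receives 3.8 × 54 × 1/21 = 9.77 from the bonus pool, for a payoff of 36.77.

36.77 dollars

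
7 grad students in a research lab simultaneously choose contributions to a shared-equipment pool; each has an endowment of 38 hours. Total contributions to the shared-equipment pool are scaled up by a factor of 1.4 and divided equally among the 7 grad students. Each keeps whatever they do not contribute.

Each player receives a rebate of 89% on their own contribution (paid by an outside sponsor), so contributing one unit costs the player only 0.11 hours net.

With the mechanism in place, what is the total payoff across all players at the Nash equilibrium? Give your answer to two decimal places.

609.14 hours

With the mechanism, a contributed unit returns (1.4/7) / 0.11 = 1.8182 per unit of net cost to the contributor — now above 1 — so contributing fully is weakly dominant for every player.
At the Nash equilibrium everyone contributes 38. Group total payoff = 7 × (38 × 0.89 + 1.4 × 38) = 609.14.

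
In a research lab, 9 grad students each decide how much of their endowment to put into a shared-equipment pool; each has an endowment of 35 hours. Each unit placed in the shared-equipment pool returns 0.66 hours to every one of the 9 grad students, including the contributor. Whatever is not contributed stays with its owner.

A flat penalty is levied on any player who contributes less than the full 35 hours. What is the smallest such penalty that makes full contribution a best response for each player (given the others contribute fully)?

Given the others contribute fully, the best deviation is to contribute 0 (any partial contribution still incurs the fine and gives up units whose private return 0.66 is below 1).
Deviating from 35 to 0 saves 35 hours but forfeits the deviator's share of the drop in the shared-equipment pool: 0.66 × 35 = 23.10.
So the deviation gain is 35 − 23.10 = 11.90, and the fine must be at least 11.90 hours to wipe it out.

11.90 hours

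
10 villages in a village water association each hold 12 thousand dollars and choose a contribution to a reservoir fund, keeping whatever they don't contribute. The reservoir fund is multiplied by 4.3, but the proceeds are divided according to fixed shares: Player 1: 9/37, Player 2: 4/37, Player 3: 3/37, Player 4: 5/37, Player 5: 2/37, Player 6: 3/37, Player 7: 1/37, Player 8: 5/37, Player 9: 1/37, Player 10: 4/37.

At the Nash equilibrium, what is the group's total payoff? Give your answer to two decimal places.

159.60 thousand dollars

Each unit j contributes comes back to j as 4.3 × (j's share), so j prefers to contribute only if that share exceeds 1/4.3 = 0.2326; otherwise keeping the unit dominates.
Only Player 1 (9/37) clears that bar, contributing 12; the remaining 9 contribute 0. Total contributed: 12.
The reservoir fund pays out 4.3 × 12 = 51.60 in total (split across the unequal shares, but the aggregate is all that matters for the group sum).
The 9 free-riders keep 12 each, adding 108. Group total = 108 + 51.60 = 159.60.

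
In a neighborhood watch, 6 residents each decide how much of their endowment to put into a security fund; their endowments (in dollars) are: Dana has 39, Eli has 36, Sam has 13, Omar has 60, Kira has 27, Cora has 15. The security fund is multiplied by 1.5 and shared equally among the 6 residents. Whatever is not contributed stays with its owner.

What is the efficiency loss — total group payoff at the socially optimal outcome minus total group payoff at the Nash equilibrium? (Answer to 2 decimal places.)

95.00 dollars

The private return per contributed unit is 1.5/6 = 0.2500 < 1 for every player regardless of endowment, so the Nash equilibrium is zero contribution and the group total is Σ E_j = 39 + 36 + 13 + 60 + 27 + 15 = 190.
Each contributed unit returns 1.500 to the group, so the social optimum is full contribution by everyone: group total = 1.500 × 190 = 285.00.
Efficiency loss = (1.500 − 1) × 190 = 95.00.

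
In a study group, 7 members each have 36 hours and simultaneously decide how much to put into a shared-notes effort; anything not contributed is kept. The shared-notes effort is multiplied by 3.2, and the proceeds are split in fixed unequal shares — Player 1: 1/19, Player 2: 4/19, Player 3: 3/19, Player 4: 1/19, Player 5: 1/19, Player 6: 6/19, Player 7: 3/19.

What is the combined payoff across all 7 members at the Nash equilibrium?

For player j, contributing a unit is worthwhile iff 3.2 × (j's share) ≥ 1, i.e. iff j's share is at least 0.3125.
Only Player 6 (6/19) clears that bar, contributing 36; the remaining 6 contribute 0. Total contributed: 36.
The shared-notes effort pays out 3.2 × 36 = 115.20 in total (split across the unequal shares, but the aggregate is all that matters for the group sum).
The 6 free-riders keep 36 each, adding 216. Group total = 216 + 115.20 = 331.20.

331.20 hours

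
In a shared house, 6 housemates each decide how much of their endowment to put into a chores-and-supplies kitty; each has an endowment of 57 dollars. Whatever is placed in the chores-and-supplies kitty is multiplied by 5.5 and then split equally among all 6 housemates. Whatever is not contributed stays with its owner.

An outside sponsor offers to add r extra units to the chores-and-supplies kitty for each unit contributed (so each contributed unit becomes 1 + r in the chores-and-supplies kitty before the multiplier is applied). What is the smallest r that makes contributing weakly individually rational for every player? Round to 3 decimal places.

With matching at rate r, one contributed unit becomes (1 + r) in the chores-and-supplies kitty and returns 5.5 × (1 + r) / 6 to the contributor.
Setting this equal to 1: 1 + r = 6/5.5 = 1.0909.
So the minimum matching rate is r = 1.0909 − 1 = 0.091.

0.091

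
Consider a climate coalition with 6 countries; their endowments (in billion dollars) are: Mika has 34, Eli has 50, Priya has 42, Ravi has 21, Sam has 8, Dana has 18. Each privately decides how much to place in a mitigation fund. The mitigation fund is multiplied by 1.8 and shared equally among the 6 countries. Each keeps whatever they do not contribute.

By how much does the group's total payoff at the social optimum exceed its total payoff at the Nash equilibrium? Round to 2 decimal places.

138.40 billion dollars

The private return per contributed unit is 1.8/6 = 0.3000 < 1 for every player regardless of endowment, so the Nash equilibrium is zero contribution and the group total is Σ E_j = 34 + 50 + 42 + 21 + 8 + 18 = 173.
Each contributed unit returns 1.800 to the group, so the social optimum is full contribution by everyone: group total = 1.800 × 173 = 311.40.
Efficiency loss = (1.800 − 1) × 173 = 138.40.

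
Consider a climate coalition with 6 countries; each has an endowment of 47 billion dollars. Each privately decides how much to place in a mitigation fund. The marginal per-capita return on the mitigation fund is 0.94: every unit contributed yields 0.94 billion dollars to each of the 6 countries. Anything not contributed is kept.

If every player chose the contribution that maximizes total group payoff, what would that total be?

1590.48 billion dollars

Each contributed unit returns 5.640 to the group as a whole (0.94 to each of 6 players), which exceeds 1, so the social optimum is full contribution: group total = 5.640 × 282 = 1590.48.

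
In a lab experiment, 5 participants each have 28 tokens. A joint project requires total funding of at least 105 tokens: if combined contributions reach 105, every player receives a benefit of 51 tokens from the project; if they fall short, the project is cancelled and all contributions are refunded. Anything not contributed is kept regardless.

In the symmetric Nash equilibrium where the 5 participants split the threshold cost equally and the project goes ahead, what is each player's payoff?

Equal share of the threshold: 105/5 = 21.
At this profile no one gains by cutting their contribution: any cut drops the total below 105, the project is cancelled, contributions are refunded, and the deviator ends with 28, which is less than 28 − 21 + 51 = 58. Contributing more than 21 just wastes the excess. So contributing exactly 21 is a best response.
Each player's payoff: 28 − 21 + 51 = 58.

58 tokens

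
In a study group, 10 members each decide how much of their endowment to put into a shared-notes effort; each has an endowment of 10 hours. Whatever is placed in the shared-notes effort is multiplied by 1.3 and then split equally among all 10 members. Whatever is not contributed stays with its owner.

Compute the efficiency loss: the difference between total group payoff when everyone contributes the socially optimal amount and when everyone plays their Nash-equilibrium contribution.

Each contributed unit returns 1.3/10 = 0.1300 to its contributor — below 1 — so contributing 0 is dominant for every player. At the Nash equilibrium everyone keeps their 10, and the group total is 10 × 10 = 100.
Each contributed unit returns 1.300 to the group as a whole (0.1300 to each of 10 players), which exceeds 1, so the social optimum is full contribution: group total = 1.300 × 100 = 130.00.
Efficiency loss = 130.00 − 100 = 30.00.

30.00 hours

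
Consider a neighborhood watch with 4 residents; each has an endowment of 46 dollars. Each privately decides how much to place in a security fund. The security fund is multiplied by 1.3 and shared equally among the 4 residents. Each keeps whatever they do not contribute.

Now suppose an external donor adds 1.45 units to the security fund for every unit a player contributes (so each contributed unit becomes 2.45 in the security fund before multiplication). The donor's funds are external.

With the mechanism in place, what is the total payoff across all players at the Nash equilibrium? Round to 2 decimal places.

The effective private return is 1.3 × 2.45 / 4 = 0.7963, which is still under 1, so the mechanism doesn't change anyone's dominant strategy: zero contribution.
Everyone keeps their endowment and the group total is 4 × 46 = 184.

184.00 dollars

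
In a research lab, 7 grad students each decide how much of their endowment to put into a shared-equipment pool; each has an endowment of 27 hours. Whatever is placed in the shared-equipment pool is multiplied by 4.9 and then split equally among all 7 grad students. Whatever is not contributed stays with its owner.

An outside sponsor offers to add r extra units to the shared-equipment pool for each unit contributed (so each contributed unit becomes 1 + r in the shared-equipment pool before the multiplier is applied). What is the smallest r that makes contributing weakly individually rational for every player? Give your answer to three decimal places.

0.429

With matching at rate r, one contributed unit becomes (1 + r) in the shared-equipment pool and returns 4.9 × (1 + r) / 7 to the contributor.
Setting this equal to 1: 1 + r = 7/4.9 = 1.4286.
So the minimum matching rate is r = 1.4286 − 1 = 0.429.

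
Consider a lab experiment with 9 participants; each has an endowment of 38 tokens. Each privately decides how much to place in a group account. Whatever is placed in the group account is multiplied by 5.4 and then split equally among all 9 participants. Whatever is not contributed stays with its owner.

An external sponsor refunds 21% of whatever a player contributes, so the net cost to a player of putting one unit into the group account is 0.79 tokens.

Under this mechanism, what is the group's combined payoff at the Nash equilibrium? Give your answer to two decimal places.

With the mechanism, a contributed unit returns (5.4/9) / 0.79 = 0.7595 per unit of net cost — still below 1 — so contributing 0 remains dominant for every player.
Everyone keeps their endowment and the group total is 9 × 38 = 342.

342.00 tokens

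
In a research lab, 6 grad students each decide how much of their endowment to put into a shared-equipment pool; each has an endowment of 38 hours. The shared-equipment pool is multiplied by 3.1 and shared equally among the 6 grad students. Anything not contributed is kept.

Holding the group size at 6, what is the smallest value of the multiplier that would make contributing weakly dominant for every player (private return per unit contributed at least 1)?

A contributed unit returns (multiplier)/6 to its contributor.
This reaches 1 exactly when the multiplier is 6.

6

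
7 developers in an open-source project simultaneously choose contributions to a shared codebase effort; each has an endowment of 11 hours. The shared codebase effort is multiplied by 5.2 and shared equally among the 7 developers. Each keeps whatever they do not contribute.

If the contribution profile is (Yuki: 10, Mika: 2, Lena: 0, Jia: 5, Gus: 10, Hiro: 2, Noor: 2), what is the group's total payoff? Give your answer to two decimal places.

207.20 hours

Total contributed: 10 + 2 + 0 + 5 + 10 + 2 + 2 = 31; total kept: 7 × 11 − 31 = 46.
The shared codebase effort pays out 5.2 × 31 = 161.20 in aggregate.
Group total = 46 + 161.20 = 207.20.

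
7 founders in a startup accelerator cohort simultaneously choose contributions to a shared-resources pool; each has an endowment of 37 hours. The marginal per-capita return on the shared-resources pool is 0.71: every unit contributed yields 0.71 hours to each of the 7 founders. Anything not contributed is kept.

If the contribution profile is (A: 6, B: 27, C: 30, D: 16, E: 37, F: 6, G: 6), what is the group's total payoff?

767.16 hours

Total contributed: 6 + 27 + 30 + 16 + 37 + 6 + 6 = 128; total kept: 7 × 37 − 128 = 131.
The shared-resources pool pays out 0.71 × 7 × 128 = 636.16 in aggregate.
Group total = 131 + 636.16 = 767.16.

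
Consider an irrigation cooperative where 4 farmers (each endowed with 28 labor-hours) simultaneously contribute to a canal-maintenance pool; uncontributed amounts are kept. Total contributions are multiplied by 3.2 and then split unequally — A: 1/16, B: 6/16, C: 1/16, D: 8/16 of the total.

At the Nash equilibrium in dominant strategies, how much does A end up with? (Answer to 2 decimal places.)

A player with share s gets back 3.2·s per unit contributed, so full contribution is dominant for anyone with s > 1/3.2 = 0.3125 and zero contribution is dominant for anyone below.
The shares above 0.3125 belong to B and D, contributing 28 each; the remaining 2 contribute 0. Total contributed: 56.
A keeps 28 and receives 3.2 × 56 × 1/16 = 11.20 from the canal-maintenance pool, for a payoff of 39.20.

39.20 labor-hours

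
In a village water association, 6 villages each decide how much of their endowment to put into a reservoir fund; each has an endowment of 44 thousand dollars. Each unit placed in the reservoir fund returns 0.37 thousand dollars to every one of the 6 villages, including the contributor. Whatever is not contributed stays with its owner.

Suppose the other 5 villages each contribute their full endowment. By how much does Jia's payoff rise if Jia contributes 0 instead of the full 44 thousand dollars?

Switching from a contribution of 44 to 0 lets Jia keep an extra 44 thousand dollars, but lowers the reservoir fund by 44, which costs Jia their own share of that drop: 0.37 × 44 = 16.28.
Net gain = 44 − 16.28 = 27.72. The private return per contributed unit (0.37) is below 1, so free-riding is indeed the best response regardless of what the others do.

27.72 thousand dollars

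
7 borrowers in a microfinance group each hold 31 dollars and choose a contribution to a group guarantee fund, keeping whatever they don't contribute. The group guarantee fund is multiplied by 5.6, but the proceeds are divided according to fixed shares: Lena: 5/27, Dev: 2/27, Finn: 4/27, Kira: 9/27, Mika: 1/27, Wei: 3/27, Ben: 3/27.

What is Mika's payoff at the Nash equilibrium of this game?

43.86 dollars

For player j, contributing a unit is worthwhile iff 5.6 × (j's share) ≥ 1, i.e. iff j's share is at least 0.1786.
Lena and Kira are above the threshold, contributing 31 each; the remaining 5 contribute 0. Total contributed: 62.
Mika keeps 31 and receives 5.6 × 62 × 1/27 = 12.86 from the group guarantee fund, for a payoff of 43.86.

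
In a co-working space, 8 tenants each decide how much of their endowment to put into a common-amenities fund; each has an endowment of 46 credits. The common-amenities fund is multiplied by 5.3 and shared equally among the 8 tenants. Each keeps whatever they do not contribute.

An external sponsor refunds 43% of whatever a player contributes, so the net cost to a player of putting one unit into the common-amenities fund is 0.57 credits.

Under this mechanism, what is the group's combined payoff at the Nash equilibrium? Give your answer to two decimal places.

With the mechanism, a contributed unit returns (5.3/8) / 0.57 = 1.1623 per unit of net cost to the contributor — now above 1 — so contributing fully is weakly dominant for every player.
So the Nash equilibrium is full contribution by all 8; the group earns 8 × (46 × 0.43 + 5.3 × 46) = 2108.64.

2108.64 credits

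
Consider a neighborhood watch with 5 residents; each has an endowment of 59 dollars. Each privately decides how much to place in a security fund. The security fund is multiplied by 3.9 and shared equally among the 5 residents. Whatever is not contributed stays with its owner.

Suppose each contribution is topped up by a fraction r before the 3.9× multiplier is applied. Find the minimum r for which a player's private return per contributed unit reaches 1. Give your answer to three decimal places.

With matching at rate r, one contributed unit becomes (1 + r) in the security fund and returns 3.9 × (1 + r) / 5 to the contributor.
Setting this equal to 1: 1 + r = 5/3.9 = 1.2821.
So the minimum matching rate is r = 1.2821 − 1 = 0.282.

0.282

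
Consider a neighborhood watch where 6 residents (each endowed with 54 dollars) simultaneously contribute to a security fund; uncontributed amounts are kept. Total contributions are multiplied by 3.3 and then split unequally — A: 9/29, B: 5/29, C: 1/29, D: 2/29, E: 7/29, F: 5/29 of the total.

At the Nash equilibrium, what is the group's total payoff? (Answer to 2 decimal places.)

For player j, contributing a unit is worthwhile iff 3.3 × (j's share) ≥ 1, i.e. iff j's share is at least 0.3030.
A alone (share 9/29) is above the threshold, contributing 54; the remaining 5 contribute 0. Total contributed: 54.
The security fund pays out 3.3 × 54 = 178.20 in total (split across the unequal shares, but the aggregate is all that matters for the group sum).
The 5 free-riders keep 54 each, adding 270. Group total = 270 + 178.20 = 448.20.

448.20 dollars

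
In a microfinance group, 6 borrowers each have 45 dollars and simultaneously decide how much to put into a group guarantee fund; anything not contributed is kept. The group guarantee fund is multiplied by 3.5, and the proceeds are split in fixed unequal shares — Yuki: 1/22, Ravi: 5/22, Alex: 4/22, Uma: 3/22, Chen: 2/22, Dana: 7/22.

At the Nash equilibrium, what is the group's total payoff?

Player j's private return per contributed unit is 3.5 × (j's share). Contributing is weakly dominant for j when that share is at least 1/3.5 = 0.2857, and contributing 0 is dominant otherwise.
The only share above 0.2857 is Dana's 7/22, contributing 45; the remaining 5 contribute 0. Total contributed: 45.
The group guarantee fund pays out 3.5 × 45 = 157.50 in total (split across the unequal shares, but the aggregate is all that matters for the group sum).
The 5 free-riders keep 45 each, adding 225. Group total = 225 + 157.50 = 382.50.

382.50 dollars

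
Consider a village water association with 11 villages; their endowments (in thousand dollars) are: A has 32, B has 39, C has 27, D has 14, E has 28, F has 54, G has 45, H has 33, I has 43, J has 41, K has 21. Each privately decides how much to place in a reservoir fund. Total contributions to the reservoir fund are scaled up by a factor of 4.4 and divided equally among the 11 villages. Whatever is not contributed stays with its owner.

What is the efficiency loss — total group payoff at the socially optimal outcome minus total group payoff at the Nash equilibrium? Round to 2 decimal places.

The private return per contributed unit is 4.4/11 = 0.4000 < 1 for every player regardless of endowment, so the Nash equilibrium is zero contribution and the group total is Σ E_j = 32 + 39 + 27 + 14 + 28 + 54 + 45 + 33 + 43 + 41 + 21 = 377.
Each contributed unit returns 4.400 to the group, so the social optimum is full contribution by everyone: group total = 4.400 × 377 = 1658.80.
Efficiency loss = (4.400 − 1) × 377 = 1281.80.

1281.80 thousand dollars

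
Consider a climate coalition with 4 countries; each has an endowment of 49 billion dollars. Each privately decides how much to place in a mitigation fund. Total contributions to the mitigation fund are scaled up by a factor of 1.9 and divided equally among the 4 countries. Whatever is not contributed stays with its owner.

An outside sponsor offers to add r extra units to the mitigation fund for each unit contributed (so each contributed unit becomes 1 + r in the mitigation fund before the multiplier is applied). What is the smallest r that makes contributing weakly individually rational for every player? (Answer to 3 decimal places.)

1.105

With matching at rate r, one contributed unit becomes (1 + r) in the mitigation fund and returns 1.9 × (1 + r) / 4 to the contributor.
Setting this equal to 1: 1 + r = 4/1.9 = 2.1053.
So the minimum matching rate is r = 2.1053 − 1 = 1.105.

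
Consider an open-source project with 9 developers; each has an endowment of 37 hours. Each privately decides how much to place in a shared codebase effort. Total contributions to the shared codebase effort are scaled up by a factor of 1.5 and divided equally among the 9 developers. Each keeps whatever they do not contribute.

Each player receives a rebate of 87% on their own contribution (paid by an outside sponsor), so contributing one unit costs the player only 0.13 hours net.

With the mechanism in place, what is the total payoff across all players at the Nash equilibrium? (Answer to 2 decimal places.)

789.21 hours

The effective private return per unit is now (1.5/9) / 0.13 = 1.2821 > 1, so every player's dominant strategy flips to full contribution.
At the Nash equilibrium everyone contributes 37. Group total payoff = 9 × (37 × 0.87 + 1.5 × 37) = 789.21.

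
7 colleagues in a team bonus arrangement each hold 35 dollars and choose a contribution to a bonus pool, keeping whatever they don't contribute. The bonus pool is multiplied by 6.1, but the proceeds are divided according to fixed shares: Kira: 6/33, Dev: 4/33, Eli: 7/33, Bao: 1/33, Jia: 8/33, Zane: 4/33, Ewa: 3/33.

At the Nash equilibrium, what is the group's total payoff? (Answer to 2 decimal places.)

Player j's private return per contributed unit is 6.1 × (j's share). Contributing is weakly dominant for j when that share is at least 1/6.1 = 0.1639, and contributing 0 is dominant otherwise.
The shares above 0.1639 belong to Kira, Eli and Jia, contributing 35 each; the remaining 4 contribute 0. Total contributed: 105.
The bonus pool pays out 6.1 × 105 = 640.50 in total (split across the unequal shares, but the aggregate is all that matters for the group sum).
The 4 free-riders keep 35 each, adding 140. Group total = 140 + 640.50 = 780.50.

780.50 dollars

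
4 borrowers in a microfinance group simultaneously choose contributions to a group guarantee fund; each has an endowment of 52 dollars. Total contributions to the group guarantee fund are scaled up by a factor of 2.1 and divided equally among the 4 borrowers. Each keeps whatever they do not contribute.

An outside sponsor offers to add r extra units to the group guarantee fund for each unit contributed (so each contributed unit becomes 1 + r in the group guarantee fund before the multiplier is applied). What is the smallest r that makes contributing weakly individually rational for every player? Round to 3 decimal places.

0.905

With matching at rate r, one contributed unit becomes (1 + r) in the group guarantee fund and returns 2.1 × (1 + r) / 4 to the contributor.
Setting this equal to 1: 1 + r = 4/2.1 = 1.9048.
So the minimum matching rate is r = 1.9048 − 1 = 0.905.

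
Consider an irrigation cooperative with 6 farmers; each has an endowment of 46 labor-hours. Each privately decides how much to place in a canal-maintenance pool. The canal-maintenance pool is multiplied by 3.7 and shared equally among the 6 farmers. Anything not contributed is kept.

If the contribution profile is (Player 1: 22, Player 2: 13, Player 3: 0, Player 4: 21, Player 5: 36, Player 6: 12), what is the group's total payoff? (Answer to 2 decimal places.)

556.80 labor-hours

Total contributed: 22 + 13 + 0 + 21 + 36 + 12 = 104; total kept: 6 × 46 − 104 = 172.
The canal-maintenance pool pays out 3.7 × 104 = 384.80 in aggregate.
Group total = 172 + 384.80 = 556.80.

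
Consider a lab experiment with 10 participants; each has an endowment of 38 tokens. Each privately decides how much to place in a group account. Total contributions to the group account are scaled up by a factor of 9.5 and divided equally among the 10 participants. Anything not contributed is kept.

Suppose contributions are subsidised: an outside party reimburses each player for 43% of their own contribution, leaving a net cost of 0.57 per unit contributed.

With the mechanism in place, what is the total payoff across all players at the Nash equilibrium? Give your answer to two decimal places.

With the mechanism, a contributed unit returns (9.5/10) / 0.57 = 1.6667 per unit of net cost to the contributor — now above 1 — so contributing fully is weakly dominant for every player.
At the Nash equilibrium everyone contributes 38. Group total payoff = 10 × (38 × 0.43 + 9.5 × 38) = 3773.40.

3773.40 tokens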